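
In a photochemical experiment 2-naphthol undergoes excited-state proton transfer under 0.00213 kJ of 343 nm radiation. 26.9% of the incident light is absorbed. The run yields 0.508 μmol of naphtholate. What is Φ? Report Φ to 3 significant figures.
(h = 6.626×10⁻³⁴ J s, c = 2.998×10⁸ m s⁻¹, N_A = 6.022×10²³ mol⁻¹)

Φ = 0.309

Product: 0.508 μmol = 5.08×10⁻⁷ mol.
Photon energy at 343 nm: hc/λ = (6.626×10⁻³⁴)(2.998×10⁸)/(343×10⁻⁹) = 5.791×10⁻¹⁹ J.
Incident energy: 0.00213 kJ = 2.13 J.
Photons incident: 2.13 / 5.791×10⁻¹⁹ = 3.678×10¹⁸, i.e. 3.678×10¹⁸/6.022×10²³ = 6.108×10⁻⁶ mol.
Photons absorbed: 0.269 × 6.108×10⁻⁶ = 1.643×10⁻⁶ mol.
Φ = 5.08×10⁻⁷ mol / 1.643×10⁻⁶ mol photons = 0.309.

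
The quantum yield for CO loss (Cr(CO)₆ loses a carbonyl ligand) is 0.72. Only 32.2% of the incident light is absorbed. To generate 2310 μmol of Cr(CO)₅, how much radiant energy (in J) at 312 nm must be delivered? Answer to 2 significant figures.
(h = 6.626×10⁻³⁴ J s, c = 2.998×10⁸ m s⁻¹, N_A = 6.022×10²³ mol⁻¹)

Product: 2310 μmol = 0.00231 mol.
Photons that must be absorbed: 0.00231 / 0.72 = 0.003208 mol.
Incident photons needed: 0.003208 / 0.322 = 0.009963 mol.
Photon energy: hc/λ = 6.367×10⁻¹⁹ J; per mole, 3.834×10⁵ J mol⁻¹.
Energy required: 0.009963 × 3.834×10⁵ = 3800 J.

3800 J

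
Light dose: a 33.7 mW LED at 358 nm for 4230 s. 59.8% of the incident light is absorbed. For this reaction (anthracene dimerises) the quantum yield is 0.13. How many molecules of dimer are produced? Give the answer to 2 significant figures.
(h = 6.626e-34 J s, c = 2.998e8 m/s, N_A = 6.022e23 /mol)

2.0e19 molecules

Photon energy at 358 nm: hc/λ = (6.626e-34)(2.998e8)/(358e-9) = 5.549e-19 J.
Energy delivered: (33.7 mW)(4230 s) = 142.6 J.
Photons incident: 142.6 / 5.549e-19 = 2.570e20, i.e. 2.570e20/6.022e23 = 4.268e-4 mol.
Photons absorbed: 0.598 × 4.268e-4 = 2.552e-4 mol.
Product: Φ × n_abs = 0.13 × 2.552e-4 = 3.318e-5 mol.
As a count: 3.318e-5 × 6.022e23 = 2.0e19.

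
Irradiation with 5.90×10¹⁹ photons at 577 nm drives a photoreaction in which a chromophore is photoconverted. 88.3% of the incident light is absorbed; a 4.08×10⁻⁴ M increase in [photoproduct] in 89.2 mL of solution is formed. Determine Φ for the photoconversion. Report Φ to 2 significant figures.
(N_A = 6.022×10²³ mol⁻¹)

Product: (4.08×10⁻⁴ M)(0.0892 L) = 3.639×10⁻⁵ mol.
Moles of photons: 5.90×10¹⁹ / 6.022×10²³ = 9.797×10⁻⁵ mol.
Photons absorbed: 0.883 × 9.797×10⁻⁵ = 8.651×10⁻⁵ mol.
Φ = 3.639×10⁻⁵ mol / 8.651×10⁻⁵ mol photons = 0.42.

Φ = 0.42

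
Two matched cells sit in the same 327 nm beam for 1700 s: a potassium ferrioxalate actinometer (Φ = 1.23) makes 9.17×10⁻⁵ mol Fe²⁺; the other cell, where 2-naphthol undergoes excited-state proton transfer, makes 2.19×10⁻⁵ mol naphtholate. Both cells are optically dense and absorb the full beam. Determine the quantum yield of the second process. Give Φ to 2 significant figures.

Φ = 0.29

Photons absorbed by the actinometer: 9.17×10⁻⁵ / 1.23 = 7.455×10⁻⁵ mol.
Φ(unknown) = 2.19×10⁻⁵ / 7.455×10⁻⁵ = 0.29.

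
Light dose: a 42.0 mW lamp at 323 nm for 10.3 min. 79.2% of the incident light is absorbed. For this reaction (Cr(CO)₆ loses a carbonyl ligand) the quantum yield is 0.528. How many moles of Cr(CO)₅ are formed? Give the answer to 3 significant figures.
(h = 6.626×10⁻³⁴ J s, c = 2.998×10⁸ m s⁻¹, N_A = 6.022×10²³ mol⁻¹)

Photon energy at 323 nm: hc/λ = (6.626×10⁻³⁴)(2.998×10⁸)/(323×10⁻⁹) = 6.150×10⁻¹⁹ J.
Energy delivered: (42.0 mW)(618 s) = 25.96 J.
Photons incident: 25.96 / 6.150×10⁻¹⁹ = 4.221×10¹⁹, i.e. 4.221×10¹⁹/6.022×10²³ = 7.009×10⁻⁵ mol.
Photons absorbed: 0.792 × 7.009×10⁻⁵ = 5.551×10⁻⁵ mol.
Product: Φ × n_abs = 0.528 × 5.551×10⁻⁵ = 2.931×10⁻⁵ mol.

2.93×10⁻⁵ mol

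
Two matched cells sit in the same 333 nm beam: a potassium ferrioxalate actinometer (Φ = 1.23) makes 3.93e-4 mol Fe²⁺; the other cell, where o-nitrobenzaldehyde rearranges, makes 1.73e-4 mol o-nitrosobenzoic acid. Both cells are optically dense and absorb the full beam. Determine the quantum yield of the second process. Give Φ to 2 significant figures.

Φ = 0.54

Photons absorbed by the actinometer: 3.93e-4 / 1.23 = 3.195e-4 mol.
Φ(unknown) = 1.73e-4 / 3.195e-4 = 0.54.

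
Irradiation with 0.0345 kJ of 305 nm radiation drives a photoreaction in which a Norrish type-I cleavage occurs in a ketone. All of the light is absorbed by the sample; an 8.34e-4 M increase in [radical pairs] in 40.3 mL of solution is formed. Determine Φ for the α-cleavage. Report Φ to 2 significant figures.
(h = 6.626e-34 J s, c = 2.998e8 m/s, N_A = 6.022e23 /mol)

Φ = 0.38

Product: (8.34e-4 M)(0.0403 L) = 3.361e-5 mol.
Photon energy at 305 nm: hc/λ = (6.626e-34)(2.998e8)/(305e-9) = 6.513e-19 J.
Incident energy: 0.0345 kJ = 34.5 J.
Photons incident: 34.5 / 6.513e-19 = 5.297e19, i.e. 5.297e19/6.022e23 = 8.796e-5 mol.
Φ = 3.361e-5 mol / 8.796e-5 mol photons = 0.38.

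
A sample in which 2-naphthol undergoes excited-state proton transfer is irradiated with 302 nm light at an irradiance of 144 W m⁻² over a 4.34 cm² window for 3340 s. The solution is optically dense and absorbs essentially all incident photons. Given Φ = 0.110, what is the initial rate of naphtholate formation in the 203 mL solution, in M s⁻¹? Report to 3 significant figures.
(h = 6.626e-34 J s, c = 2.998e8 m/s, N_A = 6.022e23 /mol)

8.55e-8 M s⁻¹

Photon energy at 302 nm: hc/λ = (6.626e-34)(2.998e8)/(302e-9) = 6.578e-19 J.
Energy delivered: (144 W m⁻²)(4.34e-4 m²)(3340 s) = 208.7 J.
Photons incident: 208.7 / 6.578e-19 = 3.173e20, i.e. 3.173e20/6.022e23 = 5.269e-4 mol.
Product formed: 0.110 × 5.269e-4 = 5.796e-5 mol.
Rate: 5.796e-5 mol / (3340 s × 0.203 L) = 8.55e-8 M s⁻¹.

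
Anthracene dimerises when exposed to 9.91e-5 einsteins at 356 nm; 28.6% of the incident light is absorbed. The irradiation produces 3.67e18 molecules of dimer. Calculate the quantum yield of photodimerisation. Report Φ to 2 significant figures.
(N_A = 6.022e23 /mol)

Φ = 0.22

Product: 3.67e18 / 6.022e23 = 6.094e-6 mol.
Photons absorbed: 0.286 × 9.91e-5 = 2.834e-5 mol.
Φ = 6.094e-6 mol / 2.834e-5 mol photons = 0.22.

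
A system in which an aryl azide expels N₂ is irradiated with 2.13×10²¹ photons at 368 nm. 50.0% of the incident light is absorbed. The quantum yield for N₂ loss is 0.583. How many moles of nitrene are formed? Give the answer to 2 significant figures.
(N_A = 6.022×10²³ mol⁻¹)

0.0010 mol

Moles of photons: 2.13×10²¹ / 6.022×10²³ = 0.003537 mol.
Photons absorbed: 0.500 × 0.003537 = 0.001769 mol.
Product: Φ × n_abs = 0.583 × 0.001769 = 0.001031 mol.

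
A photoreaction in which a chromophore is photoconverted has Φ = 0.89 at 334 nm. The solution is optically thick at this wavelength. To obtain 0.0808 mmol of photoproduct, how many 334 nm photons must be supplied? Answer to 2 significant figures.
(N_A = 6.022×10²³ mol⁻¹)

Product: 0.0808 mmol = 8.08×10⁻⁵ mol.
Photons that must be absorbed: 8.08×10⁻⁵ / 0.89 = 9.079×10⁻⁵ mol.
Photon count: 9.079×10⁻⁵ × 6.022×10²³ = 5.5×10¹⁹.

5.5×10¹⁹ photons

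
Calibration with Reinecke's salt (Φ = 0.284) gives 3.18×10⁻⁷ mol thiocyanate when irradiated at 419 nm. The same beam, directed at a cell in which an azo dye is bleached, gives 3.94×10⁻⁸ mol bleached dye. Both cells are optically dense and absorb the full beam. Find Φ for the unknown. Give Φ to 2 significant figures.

Φ = 0.035

Photons absorbed by the actinometer: 3.18×10⁻⁷ / 0.284 = 1.120×10⁻⁶ mol.
Φ(unknown) = 3.94×10⁻⁸ / 1.120×10⁻⁶ = 0.035.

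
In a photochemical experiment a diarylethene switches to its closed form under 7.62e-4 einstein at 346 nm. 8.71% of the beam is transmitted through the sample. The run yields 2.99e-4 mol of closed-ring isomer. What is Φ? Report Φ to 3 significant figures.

Φ = 0.430

Fraction absorbed: 1 − 8.71/100 = 0.9129.
Photons absorbed: 0.9129 × 7.62e-4 = 6.956e-4 mol.
Φ = 2.99e-4 mol / 6.956e-4 mol photons = 0.430.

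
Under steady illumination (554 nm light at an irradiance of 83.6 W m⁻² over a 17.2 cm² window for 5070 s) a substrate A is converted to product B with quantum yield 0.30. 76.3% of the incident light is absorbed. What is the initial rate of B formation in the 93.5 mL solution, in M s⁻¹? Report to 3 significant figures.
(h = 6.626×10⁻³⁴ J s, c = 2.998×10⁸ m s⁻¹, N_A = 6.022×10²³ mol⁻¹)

Photon energy at 554 nm: hc/λ = (6.626×10⁻³⁴)(2.998×10⁸)/(554×10⁻⁹) = 3.586×10⁻¹⁹ J.
Energy delivered: (83.6 W m⁻²)(17.2×10⁻⁴ m²)(5070 s) = 729.0 J.
Photons incident: 729.0 / 3.586×10⁻¹⁹ = 2.033×10²¹, i.e. 2.033×10²¹/6.022×10²³ = 0.003376 mol.
Photons absorbed: 0.763 × 0.003376 = 0.002576 mol.
Product formed: 0.30 × 0.002576 = 7.728×10⁻⁴ mol.
Rate: 7.728×10⁻⁴ mol / (5070 s × 0.0935 L) = 1.63×10⁻⁶ M s⁻¹.

1.63×10⁻⁶ M s⁻¹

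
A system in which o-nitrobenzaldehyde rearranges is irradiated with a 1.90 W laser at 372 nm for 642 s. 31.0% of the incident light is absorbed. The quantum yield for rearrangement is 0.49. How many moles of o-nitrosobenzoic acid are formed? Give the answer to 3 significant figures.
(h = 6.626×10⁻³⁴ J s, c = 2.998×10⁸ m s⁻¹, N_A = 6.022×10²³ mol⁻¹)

5.76×10⁻⁴ mol

Photon energy at 372 nm: hc/λ = (6.626×10⁻³⁴)(2.998×10⁸)/(372×10⁻⁹) = 5.340×10⁻¹⁹ J.
Energy delivered: (1.90 W)(642 s) = 1220 J.
Photons incident: 1220 / 5.340×10⁻¹⁹ = 2.285×10²¹, i.e. 2.285×10²¹/6.022×10²³ = 0.003794 mol.
Photons absorbed: 0.310 × 0.003794 = 0.001176 mol.
Product: Φ × n_abs = 0.49 × 0.001176 = 5.762×10⁻⁴ mol.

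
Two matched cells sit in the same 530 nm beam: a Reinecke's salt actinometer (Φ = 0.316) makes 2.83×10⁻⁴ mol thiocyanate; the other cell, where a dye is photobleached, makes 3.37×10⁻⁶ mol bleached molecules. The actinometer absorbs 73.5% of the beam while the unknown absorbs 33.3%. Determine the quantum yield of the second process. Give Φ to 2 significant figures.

Φ = 0.0083

Photons absorbed by the actinometer: 2.83×10⁻⁴ / 0.316 = 8.956×10⁻⁴ mol.
Incident flux: 8.956×10⁻⁴ / 0.735 = 0.001219 einstein.
Absorbed by unknown: 0.333 × 0.001219 = 4.059×10⁻⁴ mol.
Φ(unknown) = 3.37×10⁻⁶ / 4.059×10⁻⁴ = 0.0083.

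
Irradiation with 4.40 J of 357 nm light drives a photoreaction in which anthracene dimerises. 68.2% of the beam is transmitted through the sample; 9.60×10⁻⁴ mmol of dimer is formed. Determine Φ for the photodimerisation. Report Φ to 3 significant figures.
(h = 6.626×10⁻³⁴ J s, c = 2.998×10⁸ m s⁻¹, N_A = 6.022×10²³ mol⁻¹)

Product: 9.60×10⁻⁴ mmol = 9.60×10⁻⁷ mol.
Photon energy at 357 nm: hc/λ = (6.626×10⁻³⁴)(2.998×10⁸)/(357×10⁻⁹) = 5.564×10⁻¹⁹ J.
Photons incident: 4.40 / 5.564×10⁻¹⁹ = 7.908×10¹⁸, i.e. 7.908×10¹⁸/6.022×10²³ = 1.313×10⁻⁵ mol.
Fraction absorbed: 1 − 68.2/100 = 0.3180.
Photons absorbed: 0.3180 × 1.313×10⁻⁵ = 4.175×10⁻⁶ mol.
Φ = 9.60×10⁻⁷ mol / 4.175×10⁻⁶ mol photons = 0.230.

Φ = 0.230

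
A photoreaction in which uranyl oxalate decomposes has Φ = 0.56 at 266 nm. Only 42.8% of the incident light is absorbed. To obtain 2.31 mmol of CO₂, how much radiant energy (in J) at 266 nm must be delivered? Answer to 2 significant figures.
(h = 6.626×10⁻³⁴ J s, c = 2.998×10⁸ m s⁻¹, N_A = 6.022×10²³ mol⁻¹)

Product: 2.31 mmol = 0.00231 mol.
Photons that must be absorbed: 0.00231 / 0.56 = 0.004125 mol.
Incident photons needed: 0.004125 / 0.428 = 0.009638 mol.
Photon energy: hc/λ = 7.468×10⁻¹⁹ J; per mole, 4.497×10⁵ J mol⁻¹.
Energy required: 0.009638 × 4.497×10⁵ = 4300 J.

4300 J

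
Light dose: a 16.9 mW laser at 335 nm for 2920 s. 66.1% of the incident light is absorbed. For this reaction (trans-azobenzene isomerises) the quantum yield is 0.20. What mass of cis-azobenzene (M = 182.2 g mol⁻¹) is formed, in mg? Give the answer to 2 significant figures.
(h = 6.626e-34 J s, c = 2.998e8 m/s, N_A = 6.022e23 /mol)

Photon energy at 335 nm: hc/λ = (6.626e-34)(2.998e8)/(335e-9) = 5.930e-19 J.
Energy delivered: (16.9 mW)(2920 s) = 49.35 J.
Photons incident: 49.35 / 5.930e-19 = 8.322e19, i.e. 8.322e19/6.022e23 = 1.382e-4 mol.
Photons absorbed: 0.661 × 1.382e-4 = 9.135e-5 mol.
Product: Φ × n_abs = 0.20 × 9.135e-5 = 1.827e-5 mol.
Mass: 1.827e-5 × 182.2 = 0.003329 g = 3.3 mg.

3.3 mg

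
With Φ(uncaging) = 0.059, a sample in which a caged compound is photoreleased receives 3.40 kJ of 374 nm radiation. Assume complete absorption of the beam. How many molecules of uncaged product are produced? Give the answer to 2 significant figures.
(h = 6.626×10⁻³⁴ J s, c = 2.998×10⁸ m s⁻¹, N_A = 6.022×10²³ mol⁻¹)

3.8×10²⁰ molecules

Photon energy at 374 nm: hc/λ = (6.626×10⁻³⁴)(2.998×10⁸)/(374×10⁻⁹) = 5.311×10⁻¹⁹ J.
Incident energy: 3.40 kJ = 3400 J.
Photons incident: 3400 / 5.311×10⁻¹⁹ = 6.402×10²¹, i.e. 6.402×10²¹/6.022×10²³ = 0.01063 mol.
Product: Φ × n_abs = 0.059 × 0.01063 = 6.272×10⁻⁴ mol.
As a count: 6.272×10⁻⁴ × 6.022×10²³ = 3.8×10²⁰.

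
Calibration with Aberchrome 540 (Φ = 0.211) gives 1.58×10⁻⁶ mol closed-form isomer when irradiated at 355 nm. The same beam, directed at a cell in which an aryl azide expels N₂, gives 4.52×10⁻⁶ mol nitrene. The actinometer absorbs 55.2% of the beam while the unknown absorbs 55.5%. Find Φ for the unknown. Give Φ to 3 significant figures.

Φ = 0.600

Photons absorbed by the actinometer: 1.58×10⁻⁶ / 0.211 = 7.488×10⁻⁶ mol.
Incident flux: 7.488×10⁻⁶ / 0.552 = 1.357×10⁻⁵ einstein.
Absorbed by unknown: 0.555 × 1.357×10⁻⁵ = 7.531×10⁻⁶ mol.
Φ(unknown) = 4.52×10⁻⁶ / 7.531×10⁻⁶ = 0.600.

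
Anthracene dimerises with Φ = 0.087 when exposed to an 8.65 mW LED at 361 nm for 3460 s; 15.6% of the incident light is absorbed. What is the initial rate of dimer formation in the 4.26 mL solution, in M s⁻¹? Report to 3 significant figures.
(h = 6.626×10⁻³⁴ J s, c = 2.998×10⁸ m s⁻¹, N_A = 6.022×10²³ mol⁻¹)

8.32×10⁻⁸ M s⁻¹

Photon energy at 361 nm: hc/λ = (6.626×10⁻³⁴)(2.998×10⁸)/(361×10⁻⁹) = 5.503×10⁻¹⁹ J.
Energy delivered: (8.65 mW)(3460 s) = 29.93 J.
Photons incident: 29.93 / 5.503×10⁻¹⁹ = 5.439×10¹⁹, i.e. 5.439×10¹⁹/6.022×10²³ = 9.032×10⁻⁵ mol.
Photons absorbed: 0.156 × 9.032×10⁻⁵ = 1.409×10⁻⁵ mol.
Product formed: 0.087 × 1.409×10⁻⁵ = 1.226×10⁻⁶ mol.
Rate: 1.226×10⁻⁶ mol / (3460 s × 0.00426 L) = 8.32×10⁻⁸ M s⁻¹.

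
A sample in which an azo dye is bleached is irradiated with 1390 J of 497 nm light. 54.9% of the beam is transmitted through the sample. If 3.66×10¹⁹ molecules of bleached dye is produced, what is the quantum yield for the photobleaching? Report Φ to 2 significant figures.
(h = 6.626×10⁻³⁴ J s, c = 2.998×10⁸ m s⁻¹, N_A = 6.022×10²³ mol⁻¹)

Φ = 0.023

Product: 3.66×10¹⁹ / 6.022×10²³ = 6.078×10⁻⁵ mol.
Photon energy at 497 nm: hc/λ = (6.626×10⁻³⁴)(2.998×10⁸)/(497×10⁻⁹) = 3.997×10⁻¹⁹ J.
Photons incident: 1390 / 3.997×10⁻¹⁹ = 3.478×10²¹, i.e. 3.478×10²¹/6.022×10²³ = 0.005775 mol.
Fraction absorbed: 1 − 54.9/100 = 0.4510.
Photons absorbed: 0.4510 × 0.005775 = 0.002605 mol.
Φ = 6.078×10⁻⁵ mol / 0.002605 mol photons = 0.023.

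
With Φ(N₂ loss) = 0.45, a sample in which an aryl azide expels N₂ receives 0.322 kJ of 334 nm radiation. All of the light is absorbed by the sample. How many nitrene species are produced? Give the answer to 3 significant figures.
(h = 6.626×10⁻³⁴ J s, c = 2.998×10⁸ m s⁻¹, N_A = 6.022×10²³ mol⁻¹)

Photon energy at 334 nm: hc/λ = (6.626×10⁻³⁴)(2.998×10⁸)/(334×10⁻⁹) = 5.948×10⁻¹⁹ J.
Incident energy: 0.322 kJ = 322 J.
Photons incident: 322 / 5.948×10⁻¹⁹ = 5.414×10²⁰, i.e. 5.414×10²⁰/6.022×10²³ = 8.990×10⁻⁴ mol.
Product: Φ × n_abs = 0.45 × 8.990×10⁻⁴ = 4.046×10⁻⁴ mol.
As a count: 4.046×10⁻⁴ × 6.022×10²³ = 2.44×10²⁰.

2.44×10²⁰ species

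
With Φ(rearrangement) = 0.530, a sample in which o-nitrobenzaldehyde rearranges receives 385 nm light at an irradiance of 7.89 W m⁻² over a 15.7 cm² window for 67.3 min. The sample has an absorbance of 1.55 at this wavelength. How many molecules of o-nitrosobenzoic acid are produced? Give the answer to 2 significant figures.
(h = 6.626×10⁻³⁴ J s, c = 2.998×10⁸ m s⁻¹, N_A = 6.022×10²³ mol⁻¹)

Photon energy at 385 nm: hc/λ = (6.626×10⁻³⁴)(2.998×10⁸)/(385×10⁻⁹) = 5.160×10⁻¹⁹ J.
Energy delivered: (7.89 W m⁻²)(15.7×10⁻⁴ m²)(4038 s) = 50.02 J.
Photons incident: 50.02 / 5.160×10⁻¹⁹ = 9.694×10¹⁹, i.e. 9.694×10¹⁹/6.022×10²³ = 1.610×10⁻⁴ mol.
Fraction absorbed: 1 − 10^(−1.55) = 0.9718.
Photons absorbed: 0.9718 × 1.610×10⁻⁴ = 1.565×10⁻⁴ mol.
Product: Φ × n_abs = 0.530 × 1.565×10⁻⁴ = 8.295×10⁻⁵ mol.
As a count: 8.295×10⁻⁵ × 6.022×10²³ = 5.0×10¹⁹.

5.0×10¹⁹ molecules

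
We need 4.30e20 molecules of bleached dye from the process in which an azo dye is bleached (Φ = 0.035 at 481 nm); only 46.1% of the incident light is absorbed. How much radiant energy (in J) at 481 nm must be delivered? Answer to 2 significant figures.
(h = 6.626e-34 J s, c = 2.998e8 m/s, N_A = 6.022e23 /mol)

Product: 4.30e20 / 6.022e23 = 7.140e-4 mol.
Photons that must be absorbed: 7.140e-4 / 0.035 = 0.02040 mol.
Incident photons needed: 0.02040 / 0.461 = 0.04425 mol.
Photon energy: hc/λ = 4.130e-19 J; per mole, 2.487e5 J mol⁻¹.
Energy required: 0.04425 × 2.487e5 = 1.1e4 J.

1.1e4 J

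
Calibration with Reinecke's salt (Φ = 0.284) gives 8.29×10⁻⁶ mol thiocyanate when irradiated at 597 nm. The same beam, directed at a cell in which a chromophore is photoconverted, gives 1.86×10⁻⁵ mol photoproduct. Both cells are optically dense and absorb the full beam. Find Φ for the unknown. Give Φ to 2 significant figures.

Photons absorbed by the actinometer: 8.29×10⁻⁶ / 0.284 = 2.919×10⁻⁵ mol.
Φ(unknown) = 1.86×10⁻⁵ / 2.919×10⁻⁵ = 0.64.

Φ = 0.64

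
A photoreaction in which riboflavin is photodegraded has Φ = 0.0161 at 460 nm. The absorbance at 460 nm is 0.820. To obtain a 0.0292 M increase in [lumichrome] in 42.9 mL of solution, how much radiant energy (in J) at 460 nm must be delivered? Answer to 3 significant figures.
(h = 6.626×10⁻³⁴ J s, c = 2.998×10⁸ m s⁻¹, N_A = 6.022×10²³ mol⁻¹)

2.38×10⁴ J

Product: (0.0292 M)(0.0429 L) = 0.001253 mol.
Photons that must be absorbed: 0.001253 / 0.0161 = 0.07783 mol.
Fraction absorbed: 1 − 10^(−0.820) = 0.8486.
Incident photons needed: 0.07783 / 0.8486 = 0.09172 mol.
Photon energy: hc/λ = 4.318×10⁻¹⁹ J; per mole, 2.600×10⁵ J mol⁻¹.
Energy required: 0.09172 × 2.600×10⁵ = 2.38×10⁴ J.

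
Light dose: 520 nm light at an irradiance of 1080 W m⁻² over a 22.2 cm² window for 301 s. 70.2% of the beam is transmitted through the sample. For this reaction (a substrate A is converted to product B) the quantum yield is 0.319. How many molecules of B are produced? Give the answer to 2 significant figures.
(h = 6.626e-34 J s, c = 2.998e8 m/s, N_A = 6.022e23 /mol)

Photon energy at 520 nm: hc/λ = (6.626e-34)(2.998e8)/(520e-9) = 3.820e-19 J.
Energy delivered: (1080 W m⁻²)(22.2e-4 m²)(301 s) = 721.7 J.
Photons incident: 721.7 / 3.820e-19 = 1.889e21, i.e. 1.889e21/6.022e23 = 0.003137 mol.
Fraction absorbed: 1 − 70.2/100 = 0.2980.
Photons absorbed: 0.2980 × 0.003137 = 9.348e-4 mol.
Product: Φ × n_abs = 0.319 × 9.348e-4 = 2.982e-4 mol.
As a count: 2.982e-4 × 6.022e23 = 1.8e20.

1.8e20 molecules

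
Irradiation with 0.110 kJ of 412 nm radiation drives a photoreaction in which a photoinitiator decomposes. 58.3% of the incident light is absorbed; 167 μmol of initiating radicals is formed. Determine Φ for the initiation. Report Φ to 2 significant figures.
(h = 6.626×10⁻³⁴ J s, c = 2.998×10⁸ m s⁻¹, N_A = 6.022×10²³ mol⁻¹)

Product: 167 μmol = 1.67×10⁻⁴ mol.
Photon energy at 412 nm: hc/λ = (6.626×10⁻³⁴)(2.998×10⁸)/(412×10⁻⁹) = 4.822×10⁻¹⁹ J.
Incident energy: 0.110 kJ = 110 J.
Photons incident: 110 / 4.822×10⁻¹⁹ = 2.281×10²⁰, i.e. 2.281×10²⁰/6.022×10²³ = 3.788×10⁻⁴ mol.
Photons absorbed: 0.583 × 3.788×10⁻⁴ = 2.208×10⁻⁴ mol.
Φ = 1.67×10⁻⁴ mol / 2.208×10⁻⁴ mol photons = 0.76.

Φ = 0.76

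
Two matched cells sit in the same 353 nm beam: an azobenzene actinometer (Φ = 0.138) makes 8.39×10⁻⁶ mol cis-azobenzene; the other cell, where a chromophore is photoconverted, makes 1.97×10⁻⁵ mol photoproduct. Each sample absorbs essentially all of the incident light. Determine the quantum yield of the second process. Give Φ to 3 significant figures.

Φ = 0.324

Photons absorbed by the actinometer: 8.39×10⁻⁶ / 0.138 = 6.080×10⁻⁵ mol.
Φ(unknown) = 1.97×10⁻⁵ / 6.080×10⁻⁵ = 0.324.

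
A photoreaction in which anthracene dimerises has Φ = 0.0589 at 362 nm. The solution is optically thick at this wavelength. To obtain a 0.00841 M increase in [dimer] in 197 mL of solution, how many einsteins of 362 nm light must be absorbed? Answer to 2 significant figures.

0.028 einstein

Product: (0.00841 M)(0.197 L) = 0.001657 mol.
Photons that must be absorbed: 0.001657 / 0.0589 = 0.02813 mol.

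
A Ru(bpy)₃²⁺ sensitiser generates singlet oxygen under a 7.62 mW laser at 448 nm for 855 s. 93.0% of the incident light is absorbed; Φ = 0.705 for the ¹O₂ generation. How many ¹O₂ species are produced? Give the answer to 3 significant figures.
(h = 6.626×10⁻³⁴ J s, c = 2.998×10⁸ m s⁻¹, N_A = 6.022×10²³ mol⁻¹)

9.63×10¹⁸ species

Photon energy at 448 nm: hc/λ = (6.626×10⁻³⁴)(2.998×10⁸)/(448×10⁻⁹) = 4.434×10⁻¹⁹ J.
Energy delivered: (7.62 mW)(855 s) = 6.515 J.
Photons incident: 6.515 / 4.434×10⁻¹⁹ = 1.469×10¹⁹, i.e. 1.469×10¹⁹/6.022×10²³ = 2.439×10⁻⁵ mol.
Photons absorbed: 0.930 × 2.439×10⁻⁵ = 2.268×10⁻⁵ mol.
Product: Φ × n_abs = 0.705 × 2.268×10⁻⁵ = 1.599×10⁻⁵ mol.
As a count: 1.599×10⁻⁵ × 6.022×10²³ = 9.63×10¹⁸.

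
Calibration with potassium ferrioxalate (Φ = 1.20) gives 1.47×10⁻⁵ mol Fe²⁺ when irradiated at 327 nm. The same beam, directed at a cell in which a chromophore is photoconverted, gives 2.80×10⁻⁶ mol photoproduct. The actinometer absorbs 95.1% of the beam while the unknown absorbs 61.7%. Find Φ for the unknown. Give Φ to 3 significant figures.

Photons absorbed by the actinometer: 1.47×10⁻⁵ / 1.20 = 1.225×10⁻⁵ mol.
Incident flux: 1.225×10⁻⁵ / 0.951 = 1.288×10⁻⁵ einstein.
Absorbed by unknown: 0.617 × 1.288×10⁻⁵ = 7.947×10⁻⁶ mol.
Φ(unknown) = 2.80×10⁻⁶ / 7.947×10⁻⁶ = 0.352.

Φ = 0.352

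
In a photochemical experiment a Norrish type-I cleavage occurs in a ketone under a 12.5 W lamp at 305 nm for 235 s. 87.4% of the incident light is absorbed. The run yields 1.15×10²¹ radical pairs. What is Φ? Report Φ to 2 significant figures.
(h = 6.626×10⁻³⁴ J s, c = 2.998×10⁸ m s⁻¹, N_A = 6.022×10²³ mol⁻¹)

Product: 1.15×10²¹ / 6.022×10²³ = 0.001910 mol.
Photon energy at 305 nm: hc/λ = (6.626×10⁻³⁴)(2.998×10⁸)/(305×10⁻⁹) = 6.513×10⁻¹⁹ J.
Energy delivered: (12.5 W)(235 s) = 2938 J.
Photons incident: 2938 / 6.513×10⁻¹⁹ = 4.511×10²¹, i.e. 4.511×10²¹/6.022×10²³ = 0.007491 mol.
Photons absorbed: 0.874 × 0.007491 = 0.006547 mol.
Φ = 0.001910 mol / 0.006547 mol photons = 0.29.

Φ = 0.29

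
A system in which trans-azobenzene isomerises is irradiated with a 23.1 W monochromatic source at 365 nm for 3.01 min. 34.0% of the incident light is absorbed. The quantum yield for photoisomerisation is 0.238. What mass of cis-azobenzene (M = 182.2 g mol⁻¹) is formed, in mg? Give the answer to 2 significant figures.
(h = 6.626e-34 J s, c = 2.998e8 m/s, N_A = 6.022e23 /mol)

190 mg

Photon energy at 365 nm: hc/λ = (6.626e-34)(2.998e8)/(365e-9) = 5.442e-19 J.
Energy delivered: (23.1 W)(180.6 s) = 4172 J.
Photons incident: 4172 / 5.442e-19 = 7.666e21, i.e. 7.666e21/6.022e23 = 0.01273 mol.
Photons absorbed: 0.340 × 0.01273 = 0.004328 mol.
Product: Φ × n_abs = 0.238 × 0.004328 = 0.001030 mol.
Mass: 0.001030 × 182.2 = 0.1877 g = 190 mg.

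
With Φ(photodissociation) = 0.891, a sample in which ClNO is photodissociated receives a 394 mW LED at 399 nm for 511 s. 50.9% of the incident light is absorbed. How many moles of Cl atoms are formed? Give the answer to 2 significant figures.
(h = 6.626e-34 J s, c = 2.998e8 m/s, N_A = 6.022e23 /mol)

3.0e-4 mol

Photon energy at 399 nm: hc/λ = (6.626e-34)(2.998e8)/(399e-9) = 4.979e-19 J.
Energy delivered: (394 mW)(511 s) = 201.3 J.
Photons incident: 201.3 / 4.979e-19 = 4.043e20, i.e. 4.043e20/6.022e23 = 6.714e-4 mol.
Photons absorbed: 0.509 × 6.714e-4 = 3.417e-4 mol.
Product: Φ × n_abs = 0.891 × 3.417e-4 = 3.045e-4 mol.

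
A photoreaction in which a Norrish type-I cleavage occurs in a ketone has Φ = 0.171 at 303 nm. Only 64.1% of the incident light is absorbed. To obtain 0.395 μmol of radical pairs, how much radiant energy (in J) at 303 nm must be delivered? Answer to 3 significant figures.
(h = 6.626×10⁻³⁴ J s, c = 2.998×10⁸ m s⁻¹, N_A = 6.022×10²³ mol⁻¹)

Product: 0.395 μmol = 3.95×10⁻⁷ mol.
Photons that must be absorbed: 3.95×10⁻⁷ / 0.171 = 2.310×10⁻⁶ mol.
Incident photons needed: 2.310×10⁻⁶ / 0.641 = 3.604×10⁻⁶ mol.
Photon energy: hc/λ = 6.556×10⁻¹⁹ J; per mole, 3.948×10⁵ J mol⁻¹.
Energy required: 3.604×10⁻⁶ × 3.948×10⁵ = 1.42 J.

1.42 J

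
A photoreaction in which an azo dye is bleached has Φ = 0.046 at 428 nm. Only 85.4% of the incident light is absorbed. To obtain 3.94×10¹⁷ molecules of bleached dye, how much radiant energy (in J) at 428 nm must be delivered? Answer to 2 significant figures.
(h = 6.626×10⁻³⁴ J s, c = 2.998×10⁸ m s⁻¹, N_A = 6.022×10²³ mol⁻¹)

4.7 J

Product: 3.94×10¹⁷ / 6.022×10²³ = 6.543×10⁻⁷ mol.
Photons that must be absorbed: 6.543×10⁻⁷ / 0.046 = 1.422×10⁻⁵ mol.
Incident photons needed: 1.422×10⁻⁵ / 0.854 = 1.665×10⁻⁵ mol.
Photon energy: hc/λ = 4.641×10⁻¹⁹ J; per mole, 2.795×10⁵ J mol⁻¹.
Energy required: 1.665×10⁻⁵ × 2.795×10⁵ = 4.7 J.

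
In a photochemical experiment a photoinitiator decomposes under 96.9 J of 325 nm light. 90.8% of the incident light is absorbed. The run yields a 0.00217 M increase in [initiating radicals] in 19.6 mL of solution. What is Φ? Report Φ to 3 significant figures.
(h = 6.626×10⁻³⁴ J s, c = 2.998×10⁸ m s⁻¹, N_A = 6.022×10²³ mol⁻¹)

Φ = 0.178

Product: (0.00217 M)(0.0196 L) = 4.253×10⁻⁵ mol.
Photon energy at 325 nm: hc/λ = (6.626×10⁻³⁴)(2.998×10⁸)/(325×10⁻⁹) = 6.112×10⁻¹⁹ J.
Photons incident: 96.9 / 6.112×10⁻¹⁹ = 1.585×10²⁰, i.e. 1.585×10²⁰/6.022×10²³ = 2.632×10⁻⁴ mol.
Photons absorbed: 0.908 × 2.632×10⁻⁴ = 2.390×10⁻⁴ mol.
Φ = 4.253×10⁻⁵ mol / 2.390×10⁻⁴ mol photons = 0.178.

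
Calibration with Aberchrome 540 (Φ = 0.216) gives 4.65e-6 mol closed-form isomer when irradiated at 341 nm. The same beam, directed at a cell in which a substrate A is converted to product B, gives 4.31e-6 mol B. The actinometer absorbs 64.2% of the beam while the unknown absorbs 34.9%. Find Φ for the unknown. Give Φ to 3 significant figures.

Φ = 0.368

Photons absorbed by the actinometer: 4.65e-6 / 0.216 = 2.153e-5 mol.
Incident flux: 2.153e-5 / 0.642 = 3.354e-5 einstein.
Absorbed by unknown: 0.349 × 3.354e-5 = 1.171e-5 mol.
Φ(unknown) = 4.31e-6 / 1.171e-5 = 0.368.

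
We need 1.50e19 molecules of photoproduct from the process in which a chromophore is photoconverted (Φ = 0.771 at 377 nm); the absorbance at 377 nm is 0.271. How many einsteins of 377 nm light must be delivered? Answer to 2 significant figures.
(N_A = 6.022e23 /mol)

Product: 1.50e19 / 6.022e23 = 2.491e-5 mol.
Photons that must be absorbed: 2.491e-5 / 0.771 = 3.231e-5 mol.
Fraction absorbed: 1 − 10^(−0.271) = 0.4642.
Incident photons needed: 3.231e-5 / 0.4642 = 6.960e-5 mol.

7.0e-5 einstein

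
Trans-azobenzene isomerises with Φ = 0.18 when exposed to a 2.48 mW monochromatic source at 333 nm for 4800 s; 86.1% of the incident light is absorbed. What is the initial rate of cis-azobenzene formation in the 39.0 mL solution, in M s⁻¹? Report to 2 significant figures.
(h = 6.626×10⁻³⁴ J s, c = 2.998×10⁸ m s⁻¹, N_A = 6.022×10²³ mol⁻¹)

2.7×10⁻⁸ M s⁻¹

Photon energy at 333 nm: hc/λ = (6.626×10⁻³⁴)(2.998×10⁸)/(333×10⁻⁹) = 5.965×10⁻¹⁹ J.
Energy delivered: (2.48 mW)(4800 s) = 11.90 J.
Photons incident: 11.90 / 5.965×10⁻¹⁹ = 1.995×10¹⁹, i.e. 1.995×10¹⁹/6.022×10²³ = 3.313×10⁻⁵ mol.
Photons absorbed: 0.861 × 3.313×10⁻⁵ = 2.852×10⁻⁵ mol.
Product formed: 0.18 × 2.852×10⁻⁵ = 5.134×10⁻⁶ mol.
Rate: 5.134×10⁻⁶ mol / (4800 s × 0.039 L) = 2.7×10⁻⁸ M s⁻¹.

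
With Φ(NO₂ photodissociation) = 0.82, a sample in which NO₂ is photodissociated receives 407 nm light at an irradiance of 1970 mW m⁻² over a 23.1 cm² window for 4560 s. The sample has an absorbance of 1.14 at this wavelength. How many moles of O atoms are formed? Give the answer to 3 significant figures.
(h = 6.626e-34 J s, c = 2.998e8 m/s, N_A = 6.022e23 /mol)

5.37e-5 mol

Photon energy at 407 nm: hc/λ = (6.626e-34)(2.998e8)/(407e-9) = 4.881e-19 J.
Energy delivered: (1970 mW m⁻²)(23.1e-4 m²)(4560 s) = 20.75 J.
Photons incident: 20.75 / 4.881e-19 = 4.251e19, i.e. 4.251e19/6.022e23 = 7.059e-5 mol.
Fraction absorbed: 1 − 10^(−1.14) = 0.9276.
Photons absorbed: 0.9276 × 7.059e-5 = 6.548e-5 mol.
Product: Φ × n_abs = 0.82 × 6.548e-5 = 5.369e-5 mol.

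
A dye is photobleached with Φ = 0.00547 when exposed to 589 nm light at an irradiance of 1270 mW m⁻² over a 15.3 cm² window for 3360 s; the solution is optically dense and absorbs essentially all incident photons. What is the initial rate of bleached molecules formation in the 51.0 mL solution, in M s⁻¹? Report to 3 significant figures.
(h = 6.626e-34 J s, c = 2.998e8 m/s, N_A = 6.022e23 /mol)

1.03e-9 M s⁻¹

Photon energy at 589 nm: hc/λ = (6.626e-34)(2.998e8)/(589e-9) = 3.373e-19 J.
Energy delivered: (1270 mW m⁻²)(15.3e-4 m²)(3360 s) = 6.529 J.
Photons incident: 6.529 / 3.373e-19 = 1.936e19, i.e. 1.936e19/6.022e23 = 3.215e-5 mol.
Product formed: 0.00547 × 3.215e-5 = 1.759e-7 mol.
Rate: 1.759e-7 mol / (3360 s × 0.051 L) = 1.03e-9 M s⁻¹.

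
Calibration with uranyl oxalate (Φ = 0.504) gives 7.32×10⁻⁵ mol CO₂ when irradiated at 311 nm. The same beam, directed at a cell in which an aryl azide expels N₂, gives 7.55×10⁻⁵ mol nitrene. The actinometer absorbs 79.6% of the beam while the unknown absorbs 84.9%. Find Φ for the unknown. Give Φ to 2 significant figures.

Φ = 0.49

Photons absorbed by the actinometer: 7.32×10⁻⁵ / 0.504 = 1.452×10⁻⁴ mol.
Incident flux: 1.452×10⁻⁴ / 0.796 = 1.824×10⁻⁴ einstein.
Absorbed by unknown: 0.849 × 1.824×10⁻⁴ = 1.549×10⁻⁴ mol.
Φ(unknown) = 7.55×10⁻⁵ / 1.549×10⁻⁴ = 0.49.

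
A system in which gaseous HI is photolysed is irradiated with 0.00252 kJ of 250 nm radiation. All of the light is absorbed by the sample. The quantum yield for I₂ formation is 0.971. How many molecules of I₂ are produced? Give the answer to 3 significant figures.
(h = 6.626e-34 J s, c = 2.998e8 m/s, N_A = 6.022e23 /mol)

Photon energy at 250 nm: hc/λ = (6.626e-34)(2.998e8)/(250e-9) = 7.946e-19 J.
Incident energy: 0.00252 kJ = 2.52 J.
Photons incident: 2.52 / 7.946e-19 = 3.171e18, i.e. 3.171e18/6.022e23 = 5.266e-6 mol.
Product: Φ × n_abs = 0.971 × 5.266e-6 = 5.113e-6 mol.
As a count: 5.113e-6 × 6.022e23 = 3.08e18.

3.08e18 molecules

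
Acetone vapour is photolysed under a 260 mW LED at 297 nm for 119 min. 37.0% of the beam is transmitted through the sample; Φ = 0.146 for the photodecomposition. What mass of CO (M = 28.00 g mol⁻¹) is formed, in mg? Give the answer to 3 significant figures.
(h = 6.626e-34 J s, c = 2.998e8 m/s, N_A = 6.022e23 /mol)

11.9 mg

Photon energy at 297 nm: hc/λ = (6.626e-34)(2.998e8)/(297e-9) = 6.688e-19 J.
Energy delivered: (260 mW)(7140 s) = 1856 J.
Photons incident: 1856 / 6.688e-19 = 2.775e21, i.e. 2.775e21/6.022e23 = 0.004608 mol.
Fraction absorbed: 1 − 37.0/100 = 0.6300.
Photons absorbed: 0.6300 × 0.004608 = 0.002903 mol.
Product: Φ × n_abs = 0.146 × 0.002903 = 4.238e-4 mol.
Mass: 4.238e-4 × 28.00 = 0.01187 g = 11.9 mg.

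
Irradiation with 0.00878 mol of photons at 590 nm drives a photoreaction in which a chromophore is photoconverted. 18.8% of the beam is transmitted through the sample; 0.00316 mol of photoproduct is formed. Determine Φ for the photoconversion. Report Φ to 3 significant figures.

Φ = 0.443

Fraction absorbed: 1 − 18.8/100 = 0.8120.
Photons absorbed: 0.8120 × 0.00878 = 0.007129 mol.
Φ = 0.00316 mol / 0.007129 mol photons = 0.443.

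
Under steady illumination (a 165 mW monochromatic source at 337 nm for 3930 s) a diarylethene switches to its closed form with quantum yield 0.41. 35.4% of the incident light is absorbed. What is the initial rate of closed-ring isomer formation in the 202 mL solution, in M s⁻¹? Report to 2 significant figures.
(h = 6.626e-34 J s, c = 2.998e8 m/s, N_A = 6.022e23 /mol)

3.3e-7 M s⁻¹

Photon energy at 337 nm: hc/λ = (6.626e-34)(2.998e8)/(337e-9) = 5.895e-19 J.
Energy delivered: (165 mW)(3930 s) = 648.5 J.
Photons incident: 648.5 / 5.895e-19 = 1.100e21, i.e. 1.100e21/6.022e23 = 0.001827 mol.
Photons absorbed: 0.354 × 0.001827 = 6.468e-4 mol.
Product formed: 0.41 × 6.468e-4 = 2.652e-4 mol.
Rate: 2.652e-4 mol / (3930 s × 0.202 L) = 3.3e-7 M s⁻¹.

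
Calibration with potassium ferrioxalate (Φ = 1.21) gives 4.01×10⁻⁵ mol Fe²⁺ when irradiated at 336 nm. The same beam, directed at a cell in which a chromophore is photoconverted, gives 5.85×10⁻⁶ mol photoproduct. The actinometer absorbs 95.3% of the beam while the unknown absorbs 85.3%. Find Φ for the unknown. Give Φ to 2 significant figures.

Φ = 0.20

Photons absorbed by the actinometer: 4.01×10⁻⁵ / 1.21 = 3.314×10⁻⁵ mol.
Incident flux: 3.314×10⁻⁵ / 0.953 = 3.477×10⁻⁵ einstein.
Absorbed by unknown: 0.853 × 3.477×10⁻⁵ = 2.966×10⁻⁵ mol.
Φ(unknown) = 5.85×10⁻⁶ / 2.966×10⁻⁵ = 0.20.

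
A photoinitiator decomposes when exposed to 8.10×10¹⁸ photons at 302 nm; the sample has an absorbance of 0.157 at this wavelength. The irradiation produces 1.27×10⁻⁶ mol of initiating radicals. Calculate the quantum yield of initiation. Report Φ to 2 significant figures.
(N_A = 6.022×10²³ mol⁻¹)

Φ = 0.31

Moles of photons: 8.10×10¹⁸ / 6.022×10²³ = 1.345×10⁻⁵ mol.
Fraction absorbed: 1 − 10^(−0.157) = 0.3034.
Photons absorbed: 0.3034 × 1.345×10⁻⁵ = 4.081×10⁻⁶ mol.
Φ = 1.27×10⁻⁶ mol / 4.081×10⁻⁶ mol photons = 0.31.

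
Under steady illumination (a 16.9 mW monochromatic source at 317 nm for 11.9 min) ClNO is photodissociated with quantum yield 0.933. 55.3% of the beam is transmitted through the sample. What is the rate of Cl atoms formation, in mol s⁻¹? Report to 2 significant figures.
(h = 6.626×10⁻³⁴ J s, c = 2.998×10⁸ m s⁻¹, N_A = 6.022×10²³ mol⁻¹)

1.9×10⁻⁸ mol s⁻¹

Photon energy at 317 nm: hc/λ = (6.626×10⁻³⁴)(2.998×10⁸)/(317×10⁻⁹) = 6.266×10⁻¹⁹ J.
Energy delivered: (16.9 mW)(714 s) = 12.07 J.
Photons incident: 12.07 / 6.266×10⁻¹⁹ = 1.926×10¹⁹, i.e. 1.926×10¹⁹/6.022×10²³ = 3.198×10⁻⁵ mol.
Fraction absorbed: 1 − 55.3/100 = 0.4470.
Photons absorbed: 0.4470 × 3.198×10⁻⁵ = 1.430×10⁻⁵ mol.
Product formed: 0.933 × 1.430×10⁻⁵ = 1.334×10⁻⁵ mol.
Rate: 1.334×10⁻⁵ / 714 s = 1.9×10⁻⁸ mol s⁻¹.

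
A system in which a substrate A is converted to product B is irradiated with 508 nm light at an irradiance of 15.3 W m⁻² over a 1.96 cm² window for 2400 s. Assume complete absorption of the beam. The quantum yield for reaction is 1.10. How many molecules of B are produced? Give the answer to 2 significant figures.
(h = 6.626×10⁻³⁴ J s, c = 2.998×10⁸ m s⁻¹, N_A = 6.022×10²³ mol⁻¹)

Photon energy at 508 nm: hc/λ = (6.626×10⁻³⁴)(2.998×10⁸)/(508×10⁻⁹) = 3.910×10⁻¹⁹ J.
Energy delivered: (15.3 W m⁻²)(1.96×10⁻⁴ m²)(2400 s) = 7.197 J.
Photons incident: 7.197 / 3.910×10⁻¹⁹ = 1.841×10¹⁹, i.e. 1.841×10¹⁹/6.022×10²³ = 3.057×10⁻⁵ mol.
Product: Φ × n_abs = 1.10 × 3.057×10⁻⁵ = 3.363×10⁻⁵ mol.
As a count: 3.363×10⁻⁵ × 6.022×10²³ = 2.0×10¹⁹.

2.0×10¹⁹ molecules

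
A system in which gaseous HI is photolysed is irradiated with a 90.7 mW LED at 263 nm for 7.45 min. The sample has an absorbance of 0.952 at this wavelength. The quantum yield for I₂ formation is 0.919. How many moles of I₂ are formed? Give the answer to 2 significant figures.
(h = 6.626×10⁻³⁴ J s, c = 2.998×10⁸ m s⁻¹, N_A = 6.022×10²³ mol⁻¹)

Photon energy at 263 nm: hc/λ = (6.626×10⁻³⁴)(2.998×10⁸)/(263×10⁻⁹) = 7.553×10⁻¹⁹ J.
Energy delivered: (90.7 mW)(447 s) = 40.54 J.
Photons incident: 40.54 / 7.553×10⁻¹⁹ = 5.367×10¹⁹, i.e. 5.367×10¹⁹/6.022×10²³ = 8.912×10⁻⁵ mol.
Fraction absorbed: 1 − 10^(−0.952) = 0.8883.
Photons absorbed: 0.8883 × 8.912×10⁻⁵ = 7.917×10⁻⁵ mol.
Product: Φ × n_abs = 0.919 × 7.917×10⁻⁵ = 7.276×10⁻⁵ mol.

7.3×10⁻⁵ mol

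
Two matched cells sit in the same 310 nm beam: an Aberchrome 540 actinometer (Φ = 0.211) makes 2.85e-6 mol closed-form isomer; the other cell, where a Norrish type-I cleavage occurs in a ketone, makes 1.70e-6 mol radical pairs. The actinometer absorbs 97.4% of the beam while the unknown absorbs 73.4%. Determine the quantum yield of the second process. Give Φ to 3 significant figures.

Photons absorbed by the actinometer: 2.85e-6 / 0.211 = 1.351e-5 mol.
Incident flux: 1.351e-5 / 0.974 = 1.387e-5 einstein.
Absorbed by unknown: 0.734 × 1.387e-5 = 1.018e-5 mol.
Φ(unknown) = 1.70e-6 / 1.018e-5 = 0.167.

Φ = 0.167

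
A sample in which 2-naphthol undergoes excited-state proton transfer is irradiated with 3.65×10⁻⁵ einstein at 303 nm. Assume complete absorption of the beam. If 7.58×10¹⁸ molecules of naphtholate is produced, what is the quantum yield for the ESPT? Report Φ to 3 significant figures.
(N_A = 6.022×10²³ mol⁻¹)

Φ = 0.345

Product: 7.58×10¹⁸ / 6.022×10²³ = 1.259×10⁻⁵ mol.
Φ = 1.259×10⁻⁵ mol / 3.65×10⁻⁵ mol photons = 0.345.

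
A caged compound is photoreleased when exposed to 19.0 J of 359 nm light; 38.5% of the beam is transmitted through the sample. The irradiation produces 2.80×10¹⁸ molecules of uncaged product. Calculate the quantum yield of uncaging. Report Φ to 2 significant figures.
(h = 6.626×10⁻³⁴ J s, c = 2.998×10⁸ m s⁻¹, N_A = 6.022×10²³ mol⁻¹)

Product: 2.80×10¹⁸ / 6.022×10²³ = 4.650×10⁻⁶ mol.
Photon energy at 359 nm: hc/λ = (6.626×10⁻³⁴)(2.998×10⁸)/(359×10⁻⁹) = 5.533×10⁻¹⁹ J.
Photons incident: 19.0 / 5.533×10⁻¹⁹ = 3.434×10¹⁹, i.e. 3.434×10¹⁹/6.022×10²³ = 5.702×10⁻⁵ mol.
Fraction absorbed: 1 − 38.5/100 = 0.6150.
Photons absorbed: 0.6150 × 5.702×10⁻⁵ = 3.507×10⁻⁵ mol.
Φ = 4.650×10⁻⁶ mol / 3.507×10⁻⁵ mol photons = 0.13.

Φ = 0.13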